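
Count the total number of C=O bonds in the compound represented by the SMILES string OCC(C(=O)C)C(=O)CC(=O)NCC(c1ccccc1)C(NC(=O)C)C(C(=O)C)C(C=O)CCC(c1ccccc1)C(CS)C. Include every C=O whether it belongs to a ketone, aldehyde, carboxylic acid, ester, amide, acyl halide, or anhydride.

CH(COCH3): ketone, 1 C=O (running total 1).
CO: ketone, 1 C=O (running total 2).
CH2CONHCH2: amide, 1 C=O (running total 3).
CH(NHCOCH3): amide, 1 C=O (running total 4).
CH(COCH3): ketone, 1 C=O (running total 5).
CH(CHO): aldehyde, 1 C=O (running total 6).

6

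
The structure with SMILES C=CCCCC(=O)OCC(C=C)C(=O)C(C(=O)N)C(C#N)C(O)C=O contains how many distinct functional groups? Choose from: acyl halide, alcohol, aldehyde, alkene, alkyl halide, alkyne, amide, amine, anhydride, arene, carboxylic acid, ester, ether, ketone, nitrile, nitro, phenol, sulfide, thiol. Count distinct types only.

Working along the chain:
  CH2=CH: C=C double bond → alkene.
  CH2COOCH2: –C(=O)–O–C with C on the carbonyl side → ester.
  CH(CH=CH2): pendant –CH=CH2: C=C double bond → alkene.
  CO: –C(=O)– with carbon on both sides → ketone.
  CH(CONH2): pendant –CONH2: carbonyl C bonded to C and N → amide.
  CH(CN): pendant –C≡N: nitrile.
  CH(OH): –OH on an sp³ carbon → alcohol (secondary).
  CHO: terminal –CHO: carbonyl C bonded to H and C → aldehyde.
Distinct types present: alcohol, aldehyde, alkene, amide, ester, ketone, nitrile.

7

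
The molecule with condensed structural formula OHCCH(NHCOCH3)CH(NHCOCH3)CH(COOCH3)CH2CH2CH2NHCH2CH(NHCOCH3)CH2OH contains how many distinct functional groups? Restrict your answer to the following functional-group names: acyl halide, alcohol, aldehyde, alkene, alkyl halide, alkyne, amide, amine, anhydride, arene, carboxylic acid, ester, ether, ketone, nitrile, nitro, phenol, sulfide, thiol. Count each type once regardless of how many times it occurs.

Working along the chain:
  OHC: terminal –CHO: carbonyl C bonded to H and C → aldehyde.
  CH(NHCOCH3): pendant –NHC(=O)CH3: N bonded to a carbonyl → amide (not amine).
  CH(NHCOCH3): pendant –NHC(=O)CH3: N bonded to a carbonyl → amide (not amine).
  CH(COOCH3): pendant –COOCH3: carbonyl C bonded to C and –OCH3 → ester.
  CH2NHCH2: C–N–C with sp³ carbons and no adjacent C=O → amine (secondary).
  CH(NHCOCH3): pendant –NHC(=O)CH3: N bonded to a carbonyl → amide (not amine).
  CH2OH: –OH on an sp³ carbon → alcohol.
Distinct types present: alcohol, aldehyde, amide, amine, ester.

5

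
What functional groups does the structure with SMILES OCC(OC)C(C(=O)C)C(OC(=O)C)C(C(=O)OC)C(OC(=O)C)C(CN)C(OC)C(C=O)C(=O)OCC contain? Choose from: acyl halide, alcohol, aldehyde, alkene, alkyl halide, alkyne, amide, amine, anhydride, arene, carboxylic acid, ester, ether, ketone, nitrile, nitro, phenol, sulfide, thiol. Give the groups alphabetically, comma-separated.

Taking each segment in turn:
  HOCH2: HO– on an sp³ carbon → alcohol.
  CH(OCH3): pendant –OCH3: C–O–C with sp³ C, no adjacent C=O → ether.
  CH(COCH3): pendant –COCH3: carbonyl C bonded to two carbons → ketone.
  CH(OCOCH3): pendant –OC(=O)CH3: an acyloxy group → ester.
  CH(COOCH3): pendant –COOCH3: carbonyl C bonded to C and –OCH3 → ester.
  CH(OCOCH3): pendant –OC(=O)CH3: an acyloxy group → ester.
  CH(CH2NH2): pendant –CH2NH2: N on sp³ C, no adjacent C=O → amine.
  CH(OCH3): pendant –OCH3: C–O–C with sp³ C, no adjacent C=O → ether.
  CH(CHO): pendant –CHO: carbonyl C bonded to C and H → aldehyde.
  COOCH2CH3: –C(=O)OCH2CH3: carbonyl C bonded to C and to –OEt → ester.

alcohol, aldehyde, amine, ester, ether, ketone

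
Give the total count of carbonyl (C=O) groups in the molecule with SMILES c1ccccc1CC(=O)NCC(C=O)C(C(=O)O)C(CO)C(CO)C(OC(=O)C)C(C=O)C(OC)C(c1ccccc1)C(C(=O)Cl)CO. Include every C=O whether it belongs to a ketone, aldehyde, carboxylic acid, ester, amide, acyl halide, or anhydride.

CH2CONHCH2: amide, 1 C=O (running total 1).
CH(CHO): aldehyde, 1 C=O (running total 2).
CH(COOH): carboxylic acid, 1 C=O (running total 3).
CH(OCOCH3): ester, 1 C=O (running total 4).
CH(CHO): aldehyde, 1 C=O (running total 5).
CH(COCl): acyl halide, 1 C=O (running total 6).

6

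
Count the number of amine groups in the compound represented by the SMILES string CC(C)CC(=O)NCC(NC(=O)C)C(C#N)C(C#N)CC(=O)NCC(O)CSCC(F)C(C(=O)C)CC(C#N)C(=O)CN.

1

Reading the structure from left to right:
  CH2CONHCH2: –C(=O)–N– linkage → amide (the N is not an amine).
  CH(NHCOCH3): pendant –NHC(=O)CH3: N bonded to a carbonyl → amide (not amine).
  CH(CN): pendant –C≡N: nitrile.
  CH(CN): pendant –C≡N: nitrile.
  CH2CONHCH2: –C(=O)–N– linkage → amide (the N is not an amine).
  CH(OH): –OH on an sp³ carbon → alcohol (secondary).
  CH2SCH2: C–S–C linkage → sulfide (thioether).
  CH(F): halogen on an sp³ carbon → alkyl halide.
  CH(COCH3): pendant –COCH3: carbonyl C bonded to two carbons → ketone.
  CH(CN): pendant –C≡N: nitrile.
  CO: –C(=O)– with carbon on both sides → ketone.
  CH2NH2: –NH2 on an sp³ carbon with no adjacent C=O → amine.
Amine appears at: CH2NH2 → 1.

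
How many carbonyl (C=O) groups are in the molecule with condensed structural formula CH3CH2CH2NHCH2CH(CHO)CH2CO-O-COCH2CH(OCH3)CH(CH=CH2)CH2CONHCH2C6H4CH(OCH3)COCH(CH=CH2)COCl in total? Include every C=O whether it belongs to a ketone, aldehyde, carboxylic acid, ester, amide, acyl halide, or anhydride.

CH(CHO): aldehyde, 1 C=O (running total 1).
CH2CO-O-COCH2: anhydride, 2 C=O (running total 3).
CH2CONHCH2: amide, 1 C=O (running total 4).
CO: ketone, 1 C=O (running total 5).
COCl: acyl halide, 1 C=O (running total 6).

6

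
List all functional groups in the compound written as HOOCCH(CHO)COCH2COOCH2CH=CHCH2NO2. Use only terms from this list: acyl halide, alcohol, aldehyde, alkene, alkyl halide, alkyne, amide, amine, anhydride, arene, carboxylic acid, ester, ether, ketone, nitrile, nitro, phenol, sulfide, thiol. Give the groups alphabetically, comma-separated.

aldehyde, alkene, carboxylic acid, ester, ketone, nitro

–COOH: carbonyl C bonded to –OH and C → carboxylic acid (the –OH is not a separate alcohol).
pendant –CHO: carbonyl C bonded to C and H → aldehyde.
–C(=O)– with carbon on both sides → ketone.
–C(=O)–O–C with C on the carbonyl side → ester.
C=C double bond → alkene.
–NO2 on carbon → nitro group.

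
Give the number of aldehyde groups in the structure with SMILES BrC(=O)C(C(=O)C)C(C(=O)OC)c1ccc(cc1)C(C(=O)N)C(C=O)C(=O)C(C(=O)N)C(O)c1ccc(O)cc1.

–C(=O)Br: carbonyl C bonded to C and to a halogen → acyl halide (not alkyl halide).
pendant –COCH3: carbonyl C bonded to two carbons → ketone.
pendant –COOCH3: carbonyl C bonded to C and –OCH3 → ester.
para-disubstituted benzene ring → arene.
pendant –CONH2: carbonyl C bonded to C and N → amide.
pendant –CHO: carbonyl C bonded to C and H → aldehyde.
–C(=O)– with carbon on both sides → ketone.
pendant –CONH2: carbonyl C bonded to C and N → amide.
–OH on an sp³ carbon → alcohol (secondary).
–OH attached directly to an aromatic ring → phenol (not alcohol); the ring itself is an arene.
Aldehyde appears at: CH(CHO) → 1.

1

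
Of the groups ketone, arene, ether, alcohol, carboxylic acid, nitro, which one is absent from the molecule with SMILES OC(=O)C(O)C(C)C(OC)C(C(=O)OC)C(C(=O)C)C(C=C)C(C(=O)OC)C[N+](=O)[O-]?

arene

alcohol: present (CH(OH) — –OH on an sp³ carbon → alcohol (secondary)).
carboxylic acid: present (HOOC — –COOH: carbonyl C bonded to –OH and C → carboxylic acid (the –OH is not a separate alcohol)).
ketone: present (CH(COCH3) — pendant –COCH3: carbonyl C bonded to two carbons → ketone).
nitro: present (CH2NO2 — –NO2 on carbon → nitro group).
ether: present (CH(OCH3) — pendant –OCH3: C–O–C with sp³ C, no adjacent C=O → ether).
arene: no segment matches this pattern.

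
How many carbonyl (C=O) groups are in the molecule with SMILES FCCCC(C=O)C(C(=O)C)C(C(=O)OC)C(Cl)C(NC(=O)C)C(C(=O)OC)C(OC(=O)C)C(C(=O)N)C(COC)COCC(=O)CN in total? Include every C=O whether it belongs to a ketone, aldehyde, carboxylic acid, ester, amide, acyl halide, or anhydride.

CH(CHO): aldehyde, 1 C=O (running total 1).
CH(COCH3): ketone, 1 C=O (running total 2).
CH(COOCH3): ester, 1 C=O (running total 3).
CH(NHCOCH3): amide, 1 C=O (running total 4).
CH(COOCH3): ester, 1 C=O (running total 5).
CH(OCOCH3): ester, 1 C=O (running total 6).
CH(CONH2): amide, 1 C=O (running total 7).
CO: ketone, 1 C=O (running total 8).

8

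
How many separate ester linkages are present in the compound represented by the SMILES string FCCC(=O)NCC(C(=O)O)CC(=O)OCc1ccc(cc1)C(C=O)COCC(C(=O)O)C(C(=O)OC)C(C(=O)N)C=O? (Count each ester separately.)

Working along the chain:
  FCH2: halogen on an sp³ carbon → alkyl halide.
  CH2CONHCH2: –C(=O)–N– linkage → amide (the N is not an amine).
  CH(COOH): pendant –COOH: carbonyl C bonded to C and –OH → carboxylic acid.
  CH2COOCH2: –C(=O)–O–C with C on the carbonyl side → ester.
  C6H4: para-disubstituted benzene ring → arene.
  CH(CHO): pendant –CHO: carbonyl C bonded to C and H → aldehyde.
  CH2OCH2: C–O–C with sp³ carbons on both sides and no adjacent C=O → ether.
  CH(COOH): pendant –COOH: carbonyl C bonded to C and –OH → carboxylic acid.
  CH(COOCH3): pendant –COOCH3: carbonyl C bonded to C and –OCH3 → ester.
  CH(CONH2): pendant –CONH2: carbonyl C bonded to C and N → amide.
  CHO: terminal –CHO: carbonyl C bonded to H and C → aldehyde.
Ester appears at: CH2COOCH2, CH(COOCH3) → 2.

2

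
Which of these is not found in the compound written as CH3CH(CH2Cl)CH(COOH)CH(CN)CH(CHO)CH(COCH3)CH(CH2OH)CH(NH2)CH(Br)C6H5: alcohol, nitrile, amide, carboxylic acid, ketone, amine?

amide

carboxylic acid: present (CH(COOH) — pendant –COOH: carbonyl C bonded to C and –OH → carboxylic acid).
ketone: present (CH(COCH3) — pendant –COCH3: carbonyl C bonded to two carbons → ketone).
nitrile: present (CH(CN) — pendant –C≡N: nitrile).
amine: present (CH(NH2) — –NH2 on an sp³ carbon with no adjacent C=O → amine).
alcohol: present (CH(CH2OH) — pendant –CH2OH on an sp³ backbone C → alcohol).
amide: no segment matches this pattern.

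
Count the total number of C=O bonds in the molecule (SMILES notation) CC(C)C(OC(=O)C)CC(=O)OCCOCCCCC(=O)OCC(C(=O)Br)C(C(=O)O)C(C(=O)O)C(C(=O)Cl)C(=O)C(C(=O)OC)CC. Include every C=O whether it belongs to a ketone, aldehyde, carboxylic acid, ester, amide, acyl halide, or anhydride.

CH(OCOCH3): ester, 1 C=O (running total 1).
CH2COOCH2: ester, 1 C=O (running total 2).
CH2COOCH2: ester, 1 C=O (running total 3).
CH(COBr): acyl halide, 1 C=O (running total 4).
CH(COOH): carboxylic acid, 1 C=O (running total 5).
CH(COOH): carboxylic acid, 1 C=O (running total 6).
CH(COCl): acyl halide, 1 C=O (running total 7).
CO: ketone, 1 C=O (running total 8).
CH(COOCH3): ester, 1 C=O (running total 9).

9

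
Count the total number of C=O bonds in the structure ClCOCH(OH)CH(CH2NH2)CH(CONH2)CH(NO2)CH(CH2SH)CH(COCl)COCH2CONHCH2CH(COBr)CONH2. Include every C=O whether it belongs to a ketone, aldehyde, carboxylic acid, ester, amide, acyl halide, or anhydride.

ClCO: acyl halide, 1 C=O (running total 1).
CH(CONH2): amide, 1 C=O (running total 2).
CH(COCl): acyl halide, 1 C=O (running total 3).
CO: ketone, 1 C=O (running total 4).
CH2CONHCH2: amide, 1 C=O (running total 5).
CH(COBr): acyl halide, 1 C=O (running total 6).
CONH2: amide, 1 C=O (running total 7).

7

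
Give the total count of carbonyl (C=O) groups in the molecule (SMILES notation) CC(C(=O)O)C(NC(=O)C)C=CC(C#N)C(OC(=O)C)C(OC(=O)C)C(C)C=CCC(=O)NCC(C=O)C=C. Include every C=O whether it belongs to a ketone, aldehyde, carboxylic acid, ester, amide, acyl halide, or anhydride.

CH(COOH): carboxylic acid, 1 C=O (running total 1).
CH(NHCOCH3): amide, 1 C=O (running total 2).
CH(OCOCH3): ester, 1 C=O (running total 3).
CH(OCOCH3): ester, 1 C=O (running total 4).
CH2CONHCH2: amide, 1 C=O (running total 5).
CH(CHO): aldehyde, 1 C=O (running total 6).

6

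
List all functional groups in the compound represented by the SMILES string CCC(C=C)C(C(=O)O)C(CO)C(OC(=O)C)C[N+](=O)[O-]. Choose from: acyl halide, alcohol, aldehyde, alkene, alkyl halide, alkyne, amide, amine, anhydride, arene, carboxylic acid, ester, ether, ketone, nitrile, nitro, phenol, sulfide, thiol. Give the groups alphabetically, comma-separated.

alcohol, alkene, carboxylic acid, ester, nitro

pendant –CH=CH2: C=C double bond → alkene.
pendant –COOH: carbonyl C bonded to C and –OH → carboxylic acid.
pendant –CH2OH on an sp³ backbone C → alcohol.
pendant –OC(=O)CH3: an acyloxy group → ester.
–NO2 on carbon → nitro group.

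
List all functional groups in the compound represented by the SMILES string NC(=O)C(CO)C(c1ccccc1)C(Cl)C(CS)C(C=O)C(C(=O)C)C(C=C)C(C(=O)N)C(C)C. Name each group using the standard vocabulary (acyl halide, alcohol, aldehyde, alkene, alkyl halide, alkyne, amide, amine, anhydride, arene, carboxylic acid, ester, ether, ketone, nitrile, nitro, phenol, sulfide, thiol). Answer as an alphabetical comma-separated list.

alcohol, aldehyde, alkene, alkyl halide, amide, arene, ketone, thiol

Working along the chain:
  H2NCO: –C(=O)NH2: carbonyl C bonded to C and to N → amide (the N is not a separate amine).
  CH(CH2OH): pendant –CH2OH on an sp³ backbone C → alcohol.
  CH(C6H5): pendant –C6H5: benzene ring → arene.
  CH(Cl): halogen on an sp³ carbon → alkyl halide.
  CH(CH2SH): pendant –CH2SH → thiol.
  CH(CHO): pendant –CHO: carbonyl C bonded to C and H → aldehyde.
  CH(COCH3): pendant –COCH3: carbonyl C bonded to two carbons → ketone.
  CH(CH=CH2): pendant –CH=CH2: C=C double bond → alkene.
  CH(CONH2): pendant –CONH2: carbonyl C bonded to C and N → amide.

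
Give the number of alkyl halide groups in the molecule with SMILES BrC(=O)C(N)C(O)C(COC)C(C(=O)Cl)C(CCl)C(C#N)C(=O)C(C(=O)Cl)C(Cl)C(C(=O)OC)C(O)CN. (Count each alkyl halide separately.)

2

Taking each segment in turn:
  BrCO: –C(=O)Br: carbonyl C bonded to C and to a halogen → acyl halide (not alkyl halide).
  CH(NH2): –NH2 on an sp³ carbon with no adjacent C=O → amine.
  CH(OH): –OH on an sp³ carbon → alcohol (secondary).
  CH(CH2OCH3): pendant –CH2OCH3: C–O–C linkage → ether.
  CH(COCl): pendant –C(=O)X: carbonyl C bonded to C and halogen → acyl halide.
  CH(CH2Cl): pendant –CH2X: halogen on sp³ carbon → alkyl halide.
  CH(CN): pendant –C≡N: nitrile.
  CO: –C(=O)– with carbon on both sides → ketone.
  CH(COCl): pendant –C(=O)X: carbonyl C bonded to C and halogen → acyl halide.
  CH(Cl): halogen on an sp³ carbon → alkyl halide.
  CH(COOCH3): pendant –COOCH3: carbonyl C bonded to C and –OCH3 → ester.
  CH(OH): –OH on an sp³ carbon → alcohol (secondary).
  CH2NH2: –NH2 on an sp³ carbon with no adjacent C=O → amine.
Alkyl halide appears at: CH(CH2Cl), CH(Cl) → 2.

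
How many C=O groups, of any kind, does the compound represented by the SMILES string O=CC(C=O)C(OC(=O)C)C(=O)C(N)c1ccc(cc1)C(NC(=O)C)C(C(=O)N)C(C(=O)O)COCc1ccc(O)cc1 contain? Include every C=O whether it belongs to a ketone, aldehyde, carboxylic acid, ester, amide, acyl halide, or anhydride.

7

OHC: aldehyde, 1 C=O (running total 1).
CH(CHO): aldehyde, 1 C=O (running total 2).
CH(OCOCH3): ester, 1 C=O (running total 3).
CO: ketone, 1 C=O (running total 4).
CH(NHCOCH3): amide, 1 C=O (running total 5).
CH(CONH2): amide, 1 C=O (running total 6).
CH(COOH): carboxylic acid, 1 C=O (running total 7).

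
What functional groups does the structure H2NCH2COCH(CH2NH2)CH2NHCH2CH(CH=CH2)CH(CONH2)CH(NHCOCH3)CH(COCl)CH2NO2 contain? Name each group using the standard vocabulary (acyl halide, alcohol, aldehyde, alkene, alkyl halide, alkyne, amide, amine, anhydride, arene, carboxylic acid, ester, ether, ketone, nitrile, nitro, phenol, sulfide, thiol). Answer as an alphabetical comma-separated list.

acyl halide, alkene, amide, amine, ketone, nitro

Working along the chain:
  H2NCH2: –NH2 on an sp³ carbon with no adjacent C=O → amine.
  CO: –C(=O)– with carbon on both sides → ketone.
  CH(CH2NH2): pendant –CH2NH2: N on sp³ C, no adjacent C=O → amine.
  CH2NHCH2: C–N–C with sp³ carbons and no adjacent C=O → amine (secondary).
  CH(CH=CH2): pendant –CH=CH2: C=C double bond → alkene.
  CH(CONH2): pendant –CONH2: carbonyl C bonded to C and N → amide.
  CH(NHCOCH3): pendant –NHC(=O)CH3: N bonded to a carbonyl → amide (not amine).
  CH(COCl): pendant –C(=O)X: carbonyl C bonded to C and halogen → acyl halide.
  CH2NO2: –NO2 on carbon → nitro group.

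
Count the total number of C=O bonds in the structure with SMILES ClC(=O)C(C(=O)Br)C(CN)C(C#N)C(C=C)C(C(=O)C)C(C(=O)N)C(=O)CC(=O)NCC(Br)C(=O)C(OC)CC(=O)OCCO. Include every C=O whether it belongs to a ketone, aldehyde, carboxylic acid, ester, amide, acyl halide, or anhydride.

8

ClCO: acyl halide, 1 C=O (running total 1).
CH(COBr): acyl halide, 1 C=O (running total 2).
CH(COCH3): ketone, 1 C=O (running total 3).
CH(CONH2): amide, 1 C=O (running total 4).
CO: ketone, 1 C=O (running total 5).
CH2CONHCH2: amide, 1 C=O (running total 6).
CO: ketone, 1 C=O (running total 7).
CH2COOCH2: ester, 1 C=O (running total 8).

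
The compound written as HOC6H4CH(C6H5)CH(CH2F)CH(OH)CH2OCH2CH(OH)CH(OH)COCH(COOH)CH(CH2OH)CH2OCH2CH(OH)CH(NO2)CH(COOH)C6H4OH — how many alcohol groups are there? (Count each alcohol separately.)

5

Taking each segment in turn:
  HOC6H4: –OH attached directly to an aromatic ring → phenol (not alcohol); the ring itself is an arene.
  CH(C6H5): pendant –C6H5: benzene ring → arene.
  CH(CH2F): pendant –CH2X: halogen on sp³ carbon → alkyl halide.
  CH(OH): –OH on an sp³ carbon → alcohol (secondary).
  CH2OCH2: C–O–C with sp³ carbons on both sides and no adjacent C=O → ether.
  CH(OH): –OH on an sp³ carbon → alcohol (secondary).
  CH(OH): –OH on an sp³ carbon → alcohol (secondary).
  CO: –C(=O)– with carbon on both sides → ketone.
  CH(COOH): pendant –COOH: carbonyl C bonded to C and –OH → carboxylic acid.
  CH(CH2OH): pendant –CH2OH on an sp³ backbone C → alcohol.
  CH2OCH2: C–O–C with sp³ carbons on both sides and no adjacent C=O → ether.
  CH(OH): –OH on an sp³ carbon → alcohol (secondary).
  CH(NO2): –NO2 on an sp³ carbon → nitro (the N=O is not a carbonyl).
  CH(COOH): pendant –COOH: carbonyl C bonded to C and –OH → carboxylic acid.
  C6H4OH: –OH attached directly to an aromatic ring → phenol (not alcohol); the ring itself is an arene.
Alcohol appears at: CH(OH), CH(OH), CH(OH), CH(CH2OH), CH(OH) → 5.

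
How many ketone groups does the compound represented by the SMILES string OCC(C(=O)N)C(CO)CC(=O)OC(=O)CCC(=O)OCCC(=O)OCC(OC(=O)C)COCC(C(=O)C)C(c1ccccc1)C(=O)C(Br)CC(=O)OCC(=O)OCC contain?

HO– on an sp³ carbon → alcohol.
pendant –CONH2: carbonyl C bonded to C and N → amide.
pendant –CH2OH on an sp³ backbone C → alcohol.
two acyl groups sharing one oxygen, –C(=O)–O–C(=O)– → anhydride.
–C(=O)–O–C with C on the carbonyl side → ester.
–C(=O)–O–C with C on the carbonyl side → ester.
pendant –OC(=O)CH3: an acyloxy group → ester.
C–O–C with sp³ carbons on both sides and no adjacent C=O → ether.
pendant –COCH3: carbonyl C bonded to two carbons → ketone.
pendant –C6H5: benzene ring → arene.
–C(=O)– with carbon on both sides → ketone.
halogen on an sp³ carbon → alkyl halide.
–C(=O)–O–C with C on the carbonyl side → ester.
–C(=O)OCH2CH3: carbonyl C bonded to C and to –OEt → ester.
Ketone appears at: CH(COCH3), CO → 2.

2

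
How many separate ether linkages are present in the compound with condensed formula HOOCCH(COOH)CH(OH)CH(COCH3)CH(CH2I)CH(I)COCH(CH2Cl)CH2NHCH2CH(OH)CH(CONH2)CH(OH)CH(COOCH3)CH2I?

Taking each segment in turn:
  HOOC: –COOH: carbonyl C bonded to –OH and C → carboxylic acid (the –OH is not a separate alcohol).
  CH(COOH): pendant –COOH: carbonyl C bonded to C and –OH → carboxylic acid.
  CH(OH): –OH on an sp³ carbon → alcohol (secondary).
  CH(COCH3): pendant –COCH3: carbonyl C bonded to two carbons → ketone.
  CH(CH2I): pendant –CH2X: halogen on sp³ carbon → alkyl halide.
  CH(I): halogen on an sp³ carbon → alkyl halide.
  CO: –C(=O)– with carbon on both sides → ketone.
  CH(CH2Cl): pendant –CH2X: halogen on sp³ carbon → alkyl halide.
  CH2NHCH2: C–N–C with sp³ carbons and no adjacent C=O → amine (secondary).
  CH(OH): –OH on an sp³ carbon → alcohol (secondary).
  CH(CONH2): pendant –CONH2: carbonyl C bonded to C and N → amide.
  CH(OH): –OH on an sp³ carbon → alcohol (secondary).
  CH(COOCH3): pendant –COOCH3: carbonyl C bonded to C and –OCH3 → ester.
  CH2I: halogen on an sp³ carbon → alkyl halide.
No segment is a ether: CH(OH) is alcohol, not ether; CH(OH) is alcohol, not ether; CH(OH) is alcohol, not ether. → 0.

0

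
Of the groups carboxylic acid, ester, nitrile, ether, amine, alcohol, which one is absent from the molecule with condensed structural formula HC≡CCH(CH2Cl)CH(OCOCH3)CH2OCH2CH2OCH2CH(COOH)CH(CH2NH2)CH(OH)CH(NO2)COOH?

nitrile

alcohol: present (CH(OH) — –OH on an sp³ carbon → alcohol (secondary)).
ether: present (CH2OCH2 — C–O–C with sp³ carbons on both sides and no adjacent C=O → ether).
carboxylic acid: present (CH(COOH) — pendant –COOH: carbonyl C bonded to C and –OH → carboxylic acid).
ester: present (CH(OCOCH3) — pendant –OC(=O)CH3: an acyloxy group → ester).
amine: present (CH(CH2NH2) — pendant –CH2NH2: N on sp³ C, no adjacent C=O → amine).
nitrile: absent. In HC≡C, the triple bond is C≡C, not C≡N.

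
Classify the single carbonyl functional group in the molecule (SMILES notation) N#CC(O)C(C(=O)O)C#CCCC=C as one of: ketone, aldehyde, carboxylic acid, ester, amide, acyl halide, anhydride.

carboxylic acid

The carbonyl is in the CH(COOH) segment: pendant –COOH: carbonyl C bonded to C and –OH → carboxylic acid.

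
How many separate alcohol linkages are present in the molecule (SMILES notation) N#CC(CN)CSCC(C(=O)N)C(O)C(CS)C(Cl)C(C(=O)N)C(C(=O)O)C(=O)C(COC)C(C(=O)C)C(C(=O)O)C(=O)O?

Taking each segment in turn:
  N≡C: N≡C–: carbon triple-bonded to nitrogen → nitrile.
  CH(CH2NH2): pendant –CH2NH2: N on sp³ C, no adjacent C=O → amine.
  CH2SCH2: C–S–C linkage → sulfide (thioether).
  CH(CONH2): pendant –CONH2: carbonyl C bonded to C and N → amide.
  CH(OH): –OH on an sp³ carbon → alcohol (secondary).
  CH(CH2SH): pendant –CH2SH → thiol.
  CH(Cl): halogen on an sp³ carbon → alkyl halide.
  CH(CONH2): pendant –CONH2: carbonyl C bonded to C and N → amide.
  CH(COOH): pendant –COOH: carbonyl C bonded to C and –OH → carboxylic acid.
  CO: –C(=O)– with carbon on both sides → ketone.
  CH(CH2OCH3): pendant –CH2OCH3: C–O–C linkage → ether.
  CH(COCH3): pendant –COCH3: carbonyl C bonded to two carbons → ketone.
  CH(COOH): pendant –COOH: carbonyl C bonded to C and –OH → carboxylic acid.
  COOH: –COOH: carbonyl C bonded to –OH and C → carboxylic acid (the –OH is not a separate alcohol).
Alcohol appears at: CH(OH) → 1.

1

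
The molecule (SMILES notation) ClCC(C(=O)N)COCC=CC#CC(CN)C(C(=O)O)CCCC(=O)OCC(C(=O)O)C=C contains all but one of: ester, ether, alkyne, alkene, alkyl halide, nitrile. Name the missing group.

ester: present (CH2COOCH2 — –C(=O)–O–C with C on the carbonyl side → ester).
alkyne: present (C≡C — C≡C triple bond → alkyne).
alkene: present (CH=CH — C=C double bond → alkene).
ether: present (CH2OCH2 — C–O–C with sp³ carbons on both sides and no adjacent C=O → ether).
alkyl halide: present (ClCH2 — halogen on an sp³ carbon → alkyl halide).
nitrile: absent. In C≡C, the triple bond is C≡C, not C≡N.

nitrile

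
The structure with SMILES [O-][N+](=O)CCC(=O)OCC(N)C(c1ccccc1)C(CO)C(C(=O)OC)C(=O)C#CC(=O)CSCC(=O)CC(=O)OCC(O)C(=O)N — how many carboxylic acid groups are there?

0

–NO2 on carbon → nitro group.
–C(=O)–O–C with C on the carbonyl side → ester.
–NH2 on an sp³ carbon with no adjacent C=O → amine.
pendant –C6H5: benzene ring → arene.
pendant –CH2OH on an sp³ backbone C → alcohol.
pendant –COOCH3: carbonyl C bonded to C and –OCH3 → ester.
–C(=O)– with carbon on both sides → ketone.
C≡C triple bond → alkyne.
–C(=O)– with carbon on both sides → ketone.
C–S–C linkage → sulfide (thioether).
–C(=O)– with carbon on both sides → ketone.
–C(=O)–O–C with C on the carbonyl side → ester.
–OH on an sp³ carbon → alcohol (secondary).
–C(=O)NH2: carbonyl C bonded to C and to N → amide (the N is not a separate amine).
No segment is a carboxylic acid: CH2COOCH2 is ester, not carboxylic acid; CH(CH2OH) is alcohol, not carboxylic acid; CH(COOCH3) is ester, not carboxylic acid. → 0.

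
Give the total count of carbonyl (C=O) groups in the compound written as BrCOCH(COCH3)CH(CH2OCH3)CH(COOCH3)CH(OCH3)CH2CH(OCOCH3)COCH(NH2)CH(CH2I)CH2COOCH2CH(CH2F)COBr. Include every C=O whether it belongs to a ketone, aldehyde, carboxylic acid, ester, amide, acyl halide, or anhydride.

BrCO: acyl halide, 1 C=O (running total 1).
CH(COCH3): ketone, 1 C=O (running total 2).
CH(COOCH3): ester, 1 C=O (running total 3).
CH(OCOCH3): ester, 1 C=O (running total 4).
CO: ketone, 1 C=O (running total 5).
CH2COOCH2: ester, 1 C=O (running total 6).
COBr: acyl halide, 1 C=O (running total 7).

7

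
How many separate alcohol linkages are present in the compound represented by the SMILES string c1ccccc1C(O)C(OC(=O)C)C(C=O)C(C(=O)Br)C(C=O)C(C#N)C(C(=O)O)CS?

1

Taking each segment in turn:
  C6H5: C6H5– phenyl ring → arene.
  CH(OH): –OH on an sp³ carbon → alcohol (secondary).
  CH(OCOCH3): pendant –OC(=O)CH3: an acyloxy group → ester.
  CH(CHO): pendant –CHO: carbonyl C bonded to C and H → aldehyde.
  CH(COBr): pendant –C(=O)X: carbonyl C bonded to C and halogen → acyl halide.
  CH(CHO): pendant –CHO: carbonyl C bonded to C and H → aldehyde.
  CH(CN): pendant –C≡N: nitrile.
  CH(COOH): pendant –COOH: carbonyl C bonded to C and –OH → carboxylic acid.
  CH2SH: –SH on an sp³ carbon → thiol.
Alcohol appears at: CH(OH) → 1.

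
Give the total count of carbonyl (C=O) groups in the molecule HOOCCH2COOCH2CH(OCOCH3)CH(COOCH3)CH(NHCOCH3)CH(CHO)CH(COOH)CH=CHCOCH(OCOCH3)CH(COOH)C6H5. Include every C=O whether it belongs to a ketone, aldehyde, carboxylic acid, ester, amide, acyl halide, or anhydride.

10

HOOC: carboxylic acid, 1 C=O (running total 1).
CH2COOCH2: ester, 1 C=O (running total 2).
CH(OCOCH3): ester, 1 C=O (running total 3).
CH(COOCH3): ester, 1 C=O (running total 4).
CH(NHCOCH3): amide, 1 C=O (running total 5).
CH(CHO): aldehyde, 1 C=O (running total 6).
CH(COOH): carboxylic acid, 1 C=O (running total 7).
CO: ketone, 1 C=O (running total 8).
CH(OCOCH3): ester, 1 C=O (running total 9).
CH(COOH): carboxylic acid, 1 C=O (running total 10).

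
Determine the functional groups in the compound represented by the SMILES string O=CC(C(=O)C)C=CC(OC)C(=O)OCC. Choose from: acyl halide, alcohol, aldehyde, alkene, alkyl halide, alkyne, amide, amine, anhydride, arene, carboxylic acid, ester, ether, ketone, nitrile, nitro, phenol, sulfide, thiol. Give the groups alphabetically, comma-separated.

Taking each segment in turn:
  OHC: terminal –CHO: carbonyl C bonded to H and C → aldehyde.
  CH(COCH3): pendant –COCH3: carbonyl C bonded to two carbons → ketone.
  CH=CH: C=C double bond → alkene.
  CH(OCH3): pendant –OCH3: C–O–C with sp³ C, no adjacent C=O → ether.
  COOCH2CH3: –C(=O)OCH2CH3: carbonyl C bonded to C and to –OEt → ester.

aldehyde, alkene, ester, ether, ketone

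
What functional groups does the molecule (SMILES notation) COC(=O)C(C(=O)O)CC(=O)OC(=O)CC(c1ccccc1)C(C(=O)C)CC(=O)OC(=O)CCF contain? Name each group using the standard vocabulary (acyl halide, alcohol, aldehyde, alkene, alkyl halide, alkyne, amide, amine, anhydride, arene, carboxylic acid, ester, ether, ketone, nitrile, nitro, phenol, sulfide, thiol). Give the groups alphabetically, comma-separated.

CH3O–C(=O)–: carbonyl C bonded to C and to –OCH3 → ester (not ketone + ether).
pendant –COOH: carbonyl C bonded to C and –OH → carboxylic acid.
two acyl groups sharing one oxygen, –C(=O)–O–C(=O)– → anhydride.
pendant –C6H5: benzene ring → arene.
pendant –COCH3: carbonyl C bonded to two carbons → ketone.
two acyl groups sharing one oxygen, –C(=O)–O–C(=O)– → anhydride.
halogen on an sp³ carbon → alkyl halide.

alkyl halide, anhydride, arene, carboxylic acid, ester, ketone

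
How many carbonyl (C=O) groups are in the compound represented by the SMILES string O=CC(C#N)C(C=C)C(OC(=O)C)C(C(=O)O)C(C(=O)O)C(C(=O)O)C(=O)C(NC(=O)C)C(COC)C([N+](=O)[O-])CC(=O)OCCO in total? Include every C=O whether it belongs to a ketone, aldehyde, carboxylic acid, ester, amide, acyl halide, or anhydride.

OHC: aldehyde, 1 C=O (running total 1).
CH(OCOCH3): ester, 1 C=O (running total 2).
CH(COOH): carboxylic acid, 1 C=O (running total 3).
CH(COOH): carboxylic acid, 1 C=O (running total 4).
CH(COOH): carboxylic acid, 1 C=O (running total 5).
CO: ketone, 1 C=O (running total 6).
CH(NHCOCH3): amide, 1 C=O (running total 7).
CH2COOCH2: ester, 1 C=O (running total 8).

8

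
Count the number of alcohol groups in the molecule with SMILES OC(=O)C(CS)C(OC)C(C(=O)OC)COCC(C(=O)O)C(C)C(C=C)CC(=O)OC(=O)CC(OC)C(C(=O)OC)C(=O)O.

0

Working along the chain:
  HOOC: –COOH: carbonyl C bonded to –OH and C → carboxylic acid (the –OH is not a separate alcohol).
  CH(CH2SH): pendant –CH2SH → thiol.
  CH(OCH3): pendant –OCH3: C–O–C with sp³ C, no adjacent C=O → ether.
  CH(COOCH3): pendant –COOCH3: carbonyl C bonded to C and –OCH3 → ester.
  CH2OCH2: C–O–C with sp³ carbons on both sides and no adjacent C=O → ether.
  CH(COOH): pendant –COOH: carbonyl C bonded to C and –OH → carboxylic acid.
  CH(CH=CH2): pendant –CH=CH2: C=C double bond → alkene.
  CH2CO-O-COCH2: two acyl groups sharing one oxygen, –C(=O)–O–C(=O)– → anhydride.
  CH(OCH3): pendant –OCH3: C–O–C with sp³ C, no adjacent C=O → ether.
  CH(COOCH3): pendant –COOCH3: carbonyl C bonded to C and –OCH3 → ester.
  COOH: –COOH: carbonyl C bonded to –OH and C → carboxylic acid (the –OH is not a separate alcohol).
No segment is a alcohol: HOOC is carboxylic acid, not alcohol; CH(CH2SH) is thiol, not alcohol; CH(OCH3) is ether, not alcohol. → 0.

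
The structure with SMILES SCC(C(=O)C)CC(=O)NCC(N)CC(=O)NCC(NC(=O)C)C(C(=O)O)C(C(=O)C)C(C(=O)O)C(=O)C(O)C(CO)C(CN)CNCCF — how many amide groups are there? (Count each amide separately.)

3

Taking each segment in turn:
  HSCH2: –SH on an sp³ carbon → thiol.
  CH(COCH3): pendant –COCH3: carbonyl C bonded to two carbons → ketone.
  CH2CONHCH2: –C(=O)–N– linkage → amide (the N is not an amine).
  CH(NH2): –NH2 on an sp³ carbon with no adjacent C=O → amine.
  CH2CONHCH2: –C(=O)–N– linkage → amide (the N is not an amine).
  CH(NHCOCH3): pendant –NHC(=O)CH3: N bonded to a carbonyl → amide (not amine).
  CH(COOH): pendant –COOH: carbonyl C bonded to C and –OH → carboxylic acid.
  CH(COCH3): pendant –COCH3: carbonyl C bonded to two carbons → ketone.
  CH(COOH): pendant –COOH: carbonyl C bonded to C and –OH → carboxylic acid.
  CO: –C(=O)– with carbon on both sides → ketone.
  CH(OH): –OH on an sp³ carbon → alcohol (secondary).
  CH(CH2OH): pendant –CH2OH on an sp³ backbone C → alcohol.
  CH(CH2NH2): pendant –CH2NH2: N on sp³ C, no adjacent C=O → amine.
  CH2NHCH2: C–N–C with sp³ carbons and no adjacent C=O → amine (secondary).
  CH2F: halogen on an sp³ carbon → alkyl halide.
Amide appears at: CH2CONHCH2, CH2CONHCH2, CH(NHCOCH3) → 3.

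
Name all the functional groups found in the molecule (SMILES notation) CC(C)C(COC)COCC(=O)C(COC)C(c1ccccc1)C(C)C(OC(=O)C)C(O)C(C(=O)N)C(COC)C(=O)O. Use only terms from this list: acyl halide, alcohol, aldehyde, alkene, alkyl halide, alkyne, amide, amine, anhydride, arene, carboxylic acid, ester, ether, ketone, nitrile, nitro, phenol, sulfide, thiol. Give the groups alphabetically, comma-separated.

alcohol, amide, arene, carboxylic acid, ester, ether, ketone

Reading the structure from left to right:
  CH(CH2OCH3): pendant –CH2OCH3: C–O–C linkage → ether.
  CH2OCH2: C–O–C with sp³ carbons on both sides and no adjacent C=O → ether.
  CO: –C(=O)– with carbon on both sides → ketone.
  CH(CH2OCH3): pendant –CH2OCH3: C–O–C linkage → ether.
  CH(C6H5): pendant –C6H5: benzene ring → arene.
  CH(OCOCH3): pendant –OC(=O)CH3: an acyloxy group → ester.
  CH(OH): –OH on an sp³ carbon → alcohol (secondary).
  CH(CONH2): pendant –CONH2: carbonyl C bonded to C and N → amide.
  CH(CH2OCH3): pendant –CH2OCH3: C–O–C linkage → ether.
  COOH: –COOH: carbonyl C bonded to –OH and C → carboxylic acid (the –OH is not a separate alcohol).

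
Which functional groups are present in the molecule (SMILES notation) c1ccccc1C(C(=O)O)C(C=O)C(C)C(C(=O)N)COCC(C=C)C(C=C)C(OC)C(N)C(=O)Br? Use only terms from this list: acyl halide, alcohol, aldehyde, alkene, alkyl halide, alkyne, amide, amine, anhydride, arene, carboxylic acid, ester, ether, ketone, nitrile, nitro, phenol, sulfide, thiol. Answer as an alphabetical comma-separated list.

acyl halide, aldehyde, alkene, amide, amine, arene, carboxylic acid, ether

C6H5– phenyl ring → arene.
pendant –COOH: carbonyl C bonded to C and –OH → carboxylic acid.
pendant –CHO: carbonyl C bonded to C and H → aldehyde.
pendant –CONH2: carbonyl C bonded to C and N → amide.
C–O–C with sp³ carbons on both sides and no adjacent C=O → ether.
pendant –CH=CH2: C=C double bond → alkene.
pendant –CH=CH2: C=C double bond → alkene.
pendant –OCH3: C–O–C with sp³ C, no adjacent C=O → ether.
–NH2 on an sp³ carbon with no adjacent C=O → amine.
–C(=O)Br: carbonyl C bonded to C and to a halogen → acyl halide (not alkyl halide).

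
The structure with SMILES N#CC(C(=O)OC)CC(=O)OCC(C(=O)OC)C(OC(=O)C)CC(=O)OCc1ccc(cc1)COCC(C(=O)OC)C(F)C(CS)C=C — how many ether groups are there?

1

Taking each segment in turn:
  N≡C: N≡C–: carbon triple-bonded to nitrogen → nitrile.
  CH(COOCH3): pendant –COOCH3: carbonyl C bonded to C and –OCH3 → ester.
  CH2COOCH2: –C(=O)–O–C with C on the carbonyl side → ester.
  CH(COOCH3): pendant –COOCH3: carbonyl C bonded to C and –OCH3 → ester.
  CH(OCOCH3): pendant –OC(=O)CH3: an acyloxy group → ester.
  CH2COOCH2: –C(=O)–O–C with C on the carbonyl side → ester.
  C6H4: para-disubstituted benzene ring → arene.
  CH2OCH2: C–O–C with sp³ carbons on both sides and no adjacent C=O → ether.
  CH(COOCH3): pendant –COOCH3: carbonyl C bonded to C and –OCH3 → ester.
  CH(F): halogen on an sp³ carbon → alkyl halide.
  CH(CH2SH): pendant –CH2SH → thiol.
  CH=CH2: C=C double bond → alkene.
Ether appears at: CH2OCH2 → 1.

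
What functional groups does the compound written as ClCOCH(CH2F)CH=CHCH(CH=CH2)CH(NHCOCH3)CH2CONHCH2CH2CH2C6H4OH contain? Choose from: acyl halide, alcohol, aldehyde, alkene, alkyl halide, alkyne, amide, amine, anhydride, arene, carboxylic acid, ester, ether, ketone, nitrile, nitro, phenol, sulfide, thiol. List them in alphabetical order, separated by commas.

acyl halide, alkene, alkyl halide, amide, arene, phenol

Working along the chain:
  ClCO: –C(=O)Cl: carbonyl C bonded to C and to a halogen → acyl halide (not alkyl halide).
  CH(CH2F): pendant –CH2X: halogen on sp³ carbon → alkyl halide.
  CH=CH: C=C double bond → alkene.
  CH(CH=CH2): pendant –CH=CH2: C=C double bond → alkene.
  CH(NHCOCH3): pendant –NHC(=O)CH3: N bonded to a carbonyl → amide (not amine).
  CH2CONHCH2: –C(=O)–N– linkage → amide (the N is not an amine).
  C6H4OH: –OH attached directly to an aromatic ring → phenol (not alcohol); the ring itself is an arene.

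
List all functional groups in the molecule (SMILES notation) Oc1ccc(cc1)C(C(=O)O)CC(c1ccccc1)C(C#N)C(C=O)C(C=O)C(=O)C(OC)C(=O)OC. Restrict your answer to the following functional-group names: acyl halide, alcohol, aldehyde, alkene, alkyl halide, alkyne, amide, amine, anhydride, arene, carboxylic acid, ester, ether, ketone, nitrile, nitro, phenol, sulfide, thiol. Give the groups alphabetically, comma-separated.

Working along the chain:
  HOC6H4: –OH attached directly to an aromatic ring → phenol (not alcohol); the ring itself is an arene.
  CH(COOH): pendant –COOH: carbonyl C bonded to C and –OH → carboxylic acid.
  CH(C6H5): pendant –C6H5: benzene ring → arene.
  CH(CN): pendant –C≡N: nitrile.
  CH(CHO): pendant –CHO: carbonyl C bonded to C and H → aldehyde.
  CH(CHO): pendant –CHO: carbonyl C bonded to C and H → aldehyde.
  CO: –C(=O)– with carbon on both sides → ketone.
  CH(OCH3): pendant –OCH3: C–O–C with sp³ C, no adjacent C=O → ether.
  COOCH3: –C(=O)OCH3: carbonyl C bonded to C and to –OCH3 → ester (not ketone + ether).

aldehyde, arene, carboxylic acid, ester, ether, ketone, nitrile, phenol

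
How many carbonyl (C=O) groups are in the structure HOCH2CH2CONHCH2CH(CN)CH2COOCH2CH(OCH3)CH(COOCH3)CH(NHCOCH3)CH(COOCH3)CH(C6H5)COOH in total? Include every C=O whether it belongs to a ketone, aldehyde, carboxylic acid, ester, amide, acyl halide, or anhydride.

CH2CONHCH2: amide, 1 C=O (running total 1).
CH2COOCH2: ester, 1 C=O (running total 2).
CH(COOCH3): ester, 1 C=O (running total 3).
CH(NHCOCH3): amide, 1 C=O (running total 4).
CH(COOCH3): ester, 1 C=O (running total 5).
COOH: carboxylic acid, 1 C=O (running total 6).

6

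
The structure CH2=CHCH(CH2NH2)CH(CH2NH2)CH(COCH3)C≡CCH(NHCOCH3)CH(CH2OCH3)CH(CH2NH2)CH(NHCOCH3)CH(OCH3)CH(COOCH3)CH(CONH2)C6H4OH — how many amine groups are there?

Reading the structure from left to right:
  CH2=CH: C=C double bond → alkene.
  CH(CH2NH2): pendant –CH2NH2: N on sp³ C, no adjacent C=O → amine.
  CH(CH2NH2): pendant –CH2NH2: N on sp³ C, no adjacent C=O → amine.
  CH(COCH3): pendant –COCH3: carbonyl C bonded to two carbons → ketone.
  C≡C: C≡C triple bond → alkyne.
  CH(NHCOCH3): pendant –NHC(=O)CH3: N bonded to a carbonyl → amide (not amine).
  CH(CH2OCH3): pendant –CH2OCH3: C–O–C linkage → ether.
  CH(CH2NH2): pendant –CH2NH2: N on sp³ C, no adjacent C=O → amine.
  CH(NHCOCH3): pendant –NHC(=O)CH3: N bonded to a carbonyl → amide (not amine).
  CH(OCH3): pendant –OCH3: C–O–C with sp³ C, no adjacent C=O → ether.
  CH(COOCH3): pendant –COOCH3: carbonyl C bonded to C and –OCH3 → ester.
  CH(CONH2): pendant –CONH2: carbonyl C bonded to C and N → amide.
  C6H4OH: –OH attached directly to an aromatic ring → phenol (not alcohol); the ring itself is an arene.
Amine appears at: CH(CH2NH2), CH(CH2NH2), CH(CH2NH2) → 3.

3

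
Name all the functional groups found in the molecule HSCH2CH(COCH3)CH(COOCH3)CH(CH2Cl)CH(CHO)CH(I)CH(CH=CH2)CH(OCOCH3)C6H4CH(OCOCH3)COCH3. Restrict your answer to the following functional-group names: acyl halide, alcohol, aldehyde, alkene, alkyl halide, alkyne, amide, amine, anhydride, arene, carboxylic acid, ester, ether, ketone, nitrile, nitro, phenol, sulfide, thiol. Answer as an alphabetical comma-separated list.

–SH on an sp³ carbon → thiol.
pendant –COCH3: carbonyl C bonded to two carbons → ketone.
pendant –COOCH3: carbonyl C bonded to C and –OCH3 → ester.
pendant –CH2X: halogen on sp³ carbon → alkyl halide.
pendant –CHO: carbonyl C bonded to C and H → aldehyde.
halogen on an sp³ carbon → alkyl halide.
pendant –CH=CH2: C=C double bond → alkene.
pendant –OC(=O)CH3: an acyloxy group → ester.
para-disubstituted benzene ring → arene.
pendant –OC(=O)CH3: an acyloxy group → ester.
–C(=O)– with carbon on both sides → ketone.

aldehyde, alkene, alkyl halide, arene, ester, ketone, thiol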